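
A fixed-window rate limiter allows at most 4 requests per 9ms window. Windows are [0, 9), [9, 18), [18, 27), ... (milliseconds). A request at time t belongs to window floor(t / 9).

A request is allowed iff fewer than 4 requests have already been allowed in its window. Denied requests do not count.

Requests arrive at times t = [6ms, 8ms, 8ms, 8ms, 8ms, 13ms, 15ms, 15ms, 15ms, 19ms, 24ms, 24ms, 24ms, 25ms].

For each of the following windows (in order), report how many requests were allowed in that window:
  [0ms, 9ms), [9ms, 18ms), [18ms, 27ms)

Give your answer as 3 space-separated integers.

Processing requests:
  req#1 t=6ms (window 0): ALLOW
  req#2 t=8ms (window 0): ALLOW
  req#3 t=8ms (window 0): ALLOW
  req#4 t=8ms (window 0): ALLOW
  req#5 t=8ms (window 0): DENY
  req#6 t=13ms (window 1): ALLOW
  req#7 t=15ms (window 1): ALLOW
  req#8 t=15ms (window 1): ALLOW
  req#9 t=15ms (window 1): ALLOW
  req#10 t=19ms (window 2): ALLOW
  req#11 t=24ms (window 2): ALLOW
  req#12 t=24ms (window 2): ALLOW
  req#13 t=24ms (window 2): ALLOW
  req#14 t=25ms (window 2): DENY

Allowed counts by window: 4 4 4

Answer: 4 4 4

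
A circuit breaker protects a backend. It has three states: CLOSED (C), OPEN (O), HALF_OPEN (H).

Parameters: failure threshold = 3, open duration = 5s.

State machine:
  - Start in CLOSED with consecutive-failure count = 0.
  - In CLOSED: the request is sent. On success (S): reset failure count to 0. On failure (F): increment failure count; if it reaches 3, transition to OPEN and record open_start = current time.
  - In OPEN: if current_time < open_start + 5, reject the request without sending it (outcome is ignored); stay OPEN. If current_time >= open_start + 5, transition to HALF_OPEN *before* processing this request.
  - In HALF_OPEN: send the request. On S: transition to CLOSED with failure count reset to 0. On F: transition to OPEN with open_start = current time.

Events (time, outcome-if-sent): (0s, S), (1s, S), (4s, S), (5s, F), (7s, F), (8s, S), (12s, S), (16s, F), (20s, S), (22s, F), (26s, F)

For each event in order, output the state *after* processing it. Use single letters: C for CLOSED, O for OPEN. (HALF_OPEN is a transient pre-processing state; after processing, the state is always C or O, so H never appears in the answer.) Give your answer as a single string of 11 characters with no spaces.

Answer: CCCCCCCCCCC

Derivation:
State after each event:
  event#1 t=0s outcome=S: state=CLOSED
  event#2 t=1s outcome=S: state=CLOSED
  event#3 t=4s outcome=S: state=CLOSED
  event#4 t=5s outcome=F: state=CLOSED
  event#5 t=7s outcome=F: state=CLOSED
  event#6 t=8s outcome=S: state=CLOSED
  event#7 t=12s outcome=S: state=CLOSED
  event#8 t=16s outcome=F: state=CLOSED
  event#9 t=20s outcome=S: state=CLOSED
  event#10 t=22s outcome=F: state=CLOSED
  event#11 t=26s outcome=F: state=CLOSED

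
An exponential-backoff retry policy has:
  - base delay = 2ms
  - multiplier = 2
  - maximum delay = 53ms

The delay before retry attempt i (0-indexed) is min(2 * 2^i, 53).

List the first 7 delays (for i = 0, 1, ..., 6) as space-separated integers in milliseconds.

Computing each delay:
  i=0: min(2*2^0, 53) = 2
  i=1: min(2*2^1, 53) = 4
  i=2: min(2*2^2, 53) = 8
  i=3: min(2*2^3, 53) = 16
  i=4: min(2*2^4, 53) = 32
  i=5: min(2*2^5, 53) = 53
  i=6: min(2*2^6, 53) = 53

Answer: 2 4 8 16 32 53 53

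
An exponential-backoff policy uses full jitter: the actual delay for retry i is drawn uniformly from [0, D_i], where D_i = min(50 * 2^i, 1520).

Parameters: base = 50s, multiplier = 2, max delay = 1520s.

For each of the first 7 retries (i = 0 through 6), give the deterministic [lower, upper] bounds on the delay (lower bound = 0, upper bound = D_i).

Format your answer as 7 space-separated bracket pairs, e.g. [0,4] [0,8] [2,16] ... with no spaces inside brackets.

Answer: [0,50] [0,100] [0,200] [0,400] [0,800] [0,1520] [0,1520]

Derivation:
Computing bounds per retry:
  i=0: D_i=min(50*2^0,1520)=50, bounds=[0,50]
  i=1: D_i=min(50*2^1,1520)=100, bounds=[0,100]
  i=2: D_i=min(50*2^2,1520)=200, bounds=[0,200]
  i=3: D_i=min(50*2^3,1520)=400, bounds=[0,400]
  i=4: D_i=min(50*2^4,1520)=800, bounds=[0,800]
  i=5: D_i=min(50*2^5,1520)=1520, bounds=[0,1520]
  i=6: D_i=min(50*2^6,1520)=1520, bounds=[0,1520]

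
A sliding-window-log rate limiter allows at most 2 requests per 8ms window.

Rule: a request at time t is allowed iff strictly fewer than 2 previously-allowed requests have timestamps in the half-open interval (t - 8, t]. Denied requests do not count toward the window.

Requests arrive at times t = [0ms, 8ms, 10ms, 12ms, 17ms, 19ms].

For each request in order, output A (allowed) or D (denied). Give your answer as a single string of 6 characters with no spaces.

Tracking allowed requests in the window:
  req#1 t=0ms: ALLOW
  req#2 t=8ms: ALLOW
  req#3 t=10ms: ALLOW
  req#4 t=12ms: DENY
  req#5 t=17ms: ALLOW
  req#6 t=19ms: ALLOW

Answer: AAADAA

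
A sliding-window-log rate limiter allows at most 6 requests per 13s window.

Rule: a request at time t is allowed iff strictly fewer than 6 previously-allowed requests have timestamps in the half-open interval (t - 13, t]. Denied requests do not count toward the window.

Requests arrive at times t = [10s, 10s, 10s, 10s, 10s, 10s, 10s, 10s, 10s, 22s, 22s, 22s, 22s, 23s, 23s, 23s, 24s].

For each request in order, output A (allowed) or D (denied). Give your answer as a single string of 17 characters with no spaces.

Tracking allowed requests in the window:
  req#1 t=10s: ALLOW
  req#2 t=10s: ALLOW
  req#3 t=10s: ALLOW
  req#4 t=10s: ALLOW
  req#5 t=10s: ALLOW
  req#6 t=10s: ALLOW
  req#7 t=10s: DENY
  req#8 t=10s: DENY
  req#9 t=10s: DENY
  req#10 t=22s: DENY
  req#11 t=22s: DENY
  req#12 t=22s: DENY
  req#13 t=22s: DENY
  req#14 t=23s: ALLOW
  req#15 t=23s: ALLOW
  req#16 t=23s: ALLOW
  req#17 t=24s: ALLOW

Answer: AAAAAADDDDDDDAAAA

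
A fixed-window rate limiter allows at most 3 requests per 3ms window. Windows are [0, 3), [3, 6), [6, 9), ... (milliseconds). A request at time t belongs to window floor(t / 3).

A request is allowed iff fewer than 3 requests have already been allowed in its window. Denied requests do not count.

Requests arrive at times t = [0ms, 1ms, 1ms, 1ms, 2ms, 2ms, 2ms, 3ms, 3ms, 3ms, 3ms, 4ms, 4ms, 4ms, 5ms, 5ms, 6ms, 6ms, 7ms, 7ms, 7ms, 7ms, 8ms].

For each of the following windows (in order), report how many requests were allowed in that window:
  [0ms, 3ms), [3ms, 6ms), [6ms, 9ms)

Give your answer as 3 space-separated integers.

Answer: 3 3 3

Derivation:
Processing requests:
  req#1 t=0ms (window 0): ALLOW
  req#2 t=1ms (window 0): ALLOW
  req#3 t=1ms (window 0): ALLOW
  req#4 t=1ms (window 0): DENY
  req#5 t=2ms (window 0): DENY
  req#6 t=2ms (window 0): DENY
  req#7 t=2ms (window 0): DENY
  req#8 t=3ms (window 1): ALLOW
  req#9 t=3ms (window 1): ALLOW
  req#10 t=3ms (window 1): ALLOW
  req#11 t=3ms (window 1): DENY
  req#12 t=4ms (window 1): DENY
  req#13 t=4ms (window 1): DENY
  req#14 t=4ms (window 1): DENY
  req#15 t=5ms (window 1): DENY
  req#16 t=5ms (window 1): DENY
  req#17 t=6ms (window 2): ALLOW
  req#18 t=6ms (window 2): ALLOW
  req#19 t=7ms (window 2): ALLOW
  req#20 t=7ms (window 2): DENY
  req#21 t=7ms (window 2): DENY
  req#22 t=7ms (window 2): DENY
  req#23 t=8ms (window 2): DENY

Allowed counts by window: 3 3 3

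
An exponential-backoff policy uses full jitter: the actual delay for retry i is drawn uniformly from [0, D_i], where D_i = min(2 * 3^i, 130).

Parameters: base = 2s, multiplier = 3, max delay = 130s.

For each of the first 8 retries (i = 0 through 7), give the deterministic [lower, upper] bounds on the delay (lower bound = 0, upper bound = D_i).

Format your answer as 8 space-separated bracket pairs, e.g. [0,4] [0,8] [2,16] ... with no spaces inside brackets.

Answer: [0,2] [0,6] [0,18] [0,54] [0,130] [0,130] [0,130] [0,130]

Derivation:
Computing bounds per retry:
  i=0: D_i=min(2*3^0,130)=2, bounds=[0,2]
  i=1: D_i=min(2*3^1,130)=6, bounds=[0,6]
  i=2: D_i=min(2*3^2,130)=18, bounds=[0,18]
  i=3: D_i=min(2*3^3,130)=54, bounds=[0,54]
  i=4: D_i=min(2*3^4,130)=130, bounds=[0,130]
  i=5: D_i=min(2*3^5,130)=130, bounds=[0,130]
  i=6: D_i=min(2*3^6,130)=130, bounds=[0,130]
  i=7: D_i=min(2*3^7,130)=130, bounds=[0,130]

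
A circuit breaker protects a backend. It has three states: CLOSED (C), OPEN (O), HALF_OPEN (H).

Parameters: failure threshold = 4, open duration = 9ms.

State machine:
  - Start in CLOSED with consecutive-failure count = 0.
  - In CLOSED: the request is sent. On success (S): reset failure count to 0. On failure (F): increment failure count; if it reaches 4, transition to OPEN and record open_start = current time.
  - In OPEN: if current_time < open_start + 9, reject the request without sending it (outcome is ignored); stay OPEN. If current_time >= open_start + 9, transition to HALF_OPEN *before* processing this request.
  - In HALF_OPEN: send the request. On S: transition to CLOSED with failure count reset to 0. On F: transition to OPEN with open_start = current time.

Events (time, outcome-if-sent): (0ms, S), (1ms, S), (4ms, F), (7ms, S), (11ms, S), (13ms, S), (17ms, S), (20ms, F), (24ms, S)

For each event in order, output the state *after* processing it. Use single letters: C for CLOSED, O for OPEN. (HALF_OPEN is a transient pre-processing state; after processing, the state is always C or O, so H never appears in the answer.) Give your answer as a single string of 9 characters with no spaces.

State after each event:
  event#1 t=0ms outcome=S: state=CLOSED
  event#2 t=1ms outcome=S: state=CLOSED
  event#3 t=4ms outcome=F: state=CLOSED
  event#4 t=7ms outcome=S: state=CLOSED
  event#5 t=11ms outcome=S: state=CLOSED
  event#6 t=13ms outcome=S: state=CLOSED
  event#7 t=17ms outcome=S: state=CLOSED
  event#8 t=20ms outcome=F: state=CLOSED
  event#9 t=24ms outcome=S: state=CLOSED

Answer: CCCCCCCCC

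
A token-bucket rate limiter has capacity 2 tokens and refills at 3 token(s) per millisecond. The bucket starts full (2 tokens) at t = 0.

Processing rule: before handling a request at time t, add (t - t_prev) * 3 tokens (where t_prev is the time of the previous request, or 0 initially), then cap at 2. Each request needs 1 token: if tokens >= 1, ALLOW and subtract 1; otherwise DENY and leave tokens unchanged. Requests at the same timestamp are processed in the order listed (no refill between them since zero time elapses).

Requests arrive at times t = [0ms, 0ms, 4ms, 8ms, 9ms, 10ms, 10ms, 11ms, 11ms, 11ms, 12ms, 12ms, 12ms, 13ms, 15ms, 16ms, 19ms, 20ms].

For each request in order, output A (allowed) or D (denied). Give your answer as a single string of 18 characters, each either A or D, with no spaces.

Simulating step by step:
  req#1 t=0ms: ALLOW
  req#2 t=0ms: ALLOW
  req#3 t=4ms: ALLOW
  req#4 t=8ms: ALLOW
  req#5 t=9ms: ALLOW
  req#6 t=10ms: ALLOW
  req#7 t=10ms: ALLOW
  req#8 t=11ms: ALLOW
  req#9 t=11ms: ALLOW
  req#10 t=11ms: DENY
  req#11 t=12ms: ALLOW
  req#12 t=12ms: ALLOW
  req#13 t=12ms: DENY
  req#14 t=13ms: ALLOW
  req#15 t=15ms: ALLOW
  req#16 t=16ms: ALLOW
  req#17 t=19ms: ALLOW
  req#18 t=20ms: ALLOW

Answer: AAAAAAAAADAADAAAAA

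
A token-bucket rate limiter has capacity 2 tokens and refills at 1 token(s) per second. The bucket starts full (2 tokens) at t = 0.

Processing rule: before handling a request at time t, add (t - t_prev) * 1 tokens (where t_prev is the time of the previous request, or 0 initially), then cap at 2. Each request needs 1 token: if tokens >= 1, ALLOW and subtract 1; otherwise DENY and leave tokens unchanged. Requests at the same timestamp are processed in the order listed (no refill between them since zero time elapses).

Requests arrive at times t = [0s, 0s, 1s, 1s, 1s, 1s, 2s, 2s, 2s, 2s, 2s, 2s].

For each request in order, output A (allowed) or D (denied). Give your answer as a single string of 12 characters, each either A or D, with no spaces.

Answer: AAADDDADDDDD

Derivation:
Simulating step by step:
  req#1 t=0s: ALLOW
  req#2 t=0s: ALLOW
  req#3 t=1s: ALLOW
  req#4 t=1s: DENY
  req#5 t=1s: DENY
  req#6 t=1s: DENY
  req#7 t=2s: ALLOW
  req#8 t=2s: DENY
  req#9 t=2s: DENY
  req#10 t=2s: DENY
  req#11 t=2s: DENY
  req#12 t=2s: DENY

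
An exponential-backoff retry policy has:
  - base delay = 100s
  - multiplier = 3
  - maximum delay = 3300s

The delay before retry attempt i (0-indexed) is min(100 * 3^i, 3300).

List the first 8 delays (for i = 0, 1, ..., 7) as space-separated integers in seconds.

Answer: 100 300 900 2700 3300 3300 3300 3300

Derivation:
Computing each delay:
  i=0: min(100*3^0, 3300) = 100
  i=1: min(100*3^1, 3300) = 300
  i=2: min(100*3^2, 3300) = 900
  i=3: min(100*3^3, 3300) = 2700
  i=4: min(100*3^4, 3300) = 3300
  i=5: min(100*3^5, 3300) = 3300
  i=6: min(100*3^6, 3300) = 3300
  i=7: min(100*3^7, 3300) = 3300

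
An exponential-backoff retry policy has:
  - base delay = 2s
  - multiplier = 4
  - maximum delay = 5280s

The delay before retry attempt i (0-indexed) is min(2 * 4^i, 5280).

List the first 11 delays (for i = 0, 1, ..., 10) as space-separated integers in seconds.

Computing each delay:
  i=0: min(2*4^0, 5280) = 2
  i=1: min(2*4^1, 5280) = 8
  i=2: min(2*4^2, 5280) = 32
  i=3: min(2*4^3, 5280) = 128
  i=4: min(2*4^4, 5280) = 512
  i=5: min(2*4^5, 5280) = 2048
  i=6: min(2*4^6, 5280) = 5280
  i=7: min(2*4^7, 5280) = 5280
  i=8: min(2*4^8, 5280) = 5280
  i=9: min(2*4^9, 5280) = 5280
  i=10: min(2*4^10, 5280) = 5280

Answer: 2 8 32 128 512 2048 5280 5280 5280 5280 5280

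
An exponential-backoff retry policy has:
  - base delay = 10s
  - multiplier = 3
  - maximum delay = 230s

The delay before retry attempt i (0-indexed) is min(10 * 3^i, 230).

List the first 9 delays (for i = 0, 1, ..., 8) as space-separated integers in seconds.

Computing each delay:
  i=0: min(10*3^0, 230) = 10
  i=1: min(10*3^1, 230) = 30
  i=2: min(10*3^2, 230) = 90
  i=3: min(10*3^3, 230) = 230
  i=4: min(10*3^4, 230) = 230
  i=5: min(10*3^5, 230) = 230
  i=6: min(10*3^6, 230) = 230
  i=7: min(10*3^7, 230) = 230
  i=8: min(10*3^8, 230) = 230

Answer: 10 30 90 230 230 230 230 230 230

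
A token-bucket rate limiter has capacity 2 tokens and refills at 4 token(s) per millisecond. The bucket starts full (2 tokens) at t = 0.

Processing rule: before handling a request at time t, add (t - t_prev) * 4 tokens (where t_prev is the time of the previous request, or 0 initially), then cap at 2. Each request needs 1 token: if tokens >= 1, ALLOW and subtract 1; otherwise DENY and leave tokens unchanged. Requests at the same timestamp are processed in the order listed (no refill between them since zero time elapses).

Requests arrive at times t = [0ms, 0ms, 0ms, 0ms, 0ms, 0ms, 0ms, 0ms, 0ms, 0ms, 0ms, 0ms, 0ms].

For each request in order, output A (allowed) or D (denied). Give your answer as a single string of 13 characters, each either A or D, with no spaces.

Answer: AADDDDDDDDDDD

Derivation:
Simulating step by step:
  req#1 t=0ms: ALLOW
  req#2 t=0ms: ALLOW
  req#3 t=0ms: DENY
  req#4 t=0ms: DENY
  req#5 t=0ms: DENY
  req#6 t=0ms: DENY
  req#7 t=0ms: DENY
  req#8 t=0ms: DENY
  req#9 t=0ms: DENY
  req#10 t=0ms: DENY
  req#11 t=0ms: DENY
  req#12 t=0ms: DENY
  req#13 t=0ms: DENY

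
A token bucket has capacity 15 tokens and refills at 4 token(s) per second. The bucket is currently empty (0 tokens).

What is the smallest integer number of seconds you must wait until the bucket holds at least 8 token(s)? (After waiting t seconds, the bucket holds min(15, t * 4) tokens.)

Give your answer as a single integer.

Answer: 2

Derivation:
Need t * 4 >= 8, so t >= 8/4.
Smallest integer t = ceil(8/4) = 2.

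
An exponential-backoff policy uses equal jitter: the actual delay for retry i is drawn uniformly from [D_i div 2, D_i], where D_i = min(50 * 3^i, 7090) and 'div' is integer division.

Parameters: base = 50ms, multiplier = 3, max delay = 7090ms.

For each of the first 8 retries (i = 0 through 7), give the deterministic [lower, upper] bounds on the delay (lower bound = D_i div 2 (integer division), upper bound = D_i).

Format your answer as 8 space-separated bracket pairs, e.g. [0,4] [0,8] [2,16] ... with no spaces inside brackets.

Answer: [25,50] [75,150] [225,450] [675,1350] [2025,4050] [3545,7090] [3545,7090] [3545,7090]

Derivation:
Computing bounds per retry:
  i=0: D_i=min(50*3^0,7090)=50, bounds=[25,50]
  i=1: D_i=min(50*3^1,7090)=150, bounds=[75,150]
  i=2: D_i=min(50*3^2,7090)=450, bounds=[225,450]
  i=3: D_i=min(50*3^3,7090)=1350, bounds=[675,1350]
  i=4: D_i=min(50*3^4,7090)=4050, bounds=[2025,4050]
  i=5: D_i=min(50*3^5,7090)=7090, bounds=[3545,7090]
  i=6: D_i=min(50*3^6,7090)=7090, bounds=[3545,7090]
  i=7: D_i=min(50*3^7,7090)=7090, bounds=[3545,7090]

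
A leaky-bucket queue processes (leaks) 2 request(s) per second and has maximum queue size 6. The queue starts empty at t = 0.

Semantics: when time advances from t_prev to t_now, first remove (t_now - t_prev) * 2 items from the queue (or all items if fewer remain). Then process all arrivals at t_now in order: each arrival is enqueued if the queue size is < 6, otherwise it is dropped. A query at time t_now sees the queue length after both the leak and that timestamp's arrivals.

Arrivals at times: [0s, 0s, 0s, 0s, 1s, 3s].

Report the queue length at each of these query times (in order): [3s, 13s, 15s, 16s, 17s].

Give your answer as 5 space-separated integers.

Answer: 1 0 0 0 0

Derivation:
Queue lengths at query times:
  query t=3s: backlog = 1
  query t=13s: backlog = 0
  query t=15s: backlog = 0
  query t=16s: backlog = 0
  query t=17s: backlog = 0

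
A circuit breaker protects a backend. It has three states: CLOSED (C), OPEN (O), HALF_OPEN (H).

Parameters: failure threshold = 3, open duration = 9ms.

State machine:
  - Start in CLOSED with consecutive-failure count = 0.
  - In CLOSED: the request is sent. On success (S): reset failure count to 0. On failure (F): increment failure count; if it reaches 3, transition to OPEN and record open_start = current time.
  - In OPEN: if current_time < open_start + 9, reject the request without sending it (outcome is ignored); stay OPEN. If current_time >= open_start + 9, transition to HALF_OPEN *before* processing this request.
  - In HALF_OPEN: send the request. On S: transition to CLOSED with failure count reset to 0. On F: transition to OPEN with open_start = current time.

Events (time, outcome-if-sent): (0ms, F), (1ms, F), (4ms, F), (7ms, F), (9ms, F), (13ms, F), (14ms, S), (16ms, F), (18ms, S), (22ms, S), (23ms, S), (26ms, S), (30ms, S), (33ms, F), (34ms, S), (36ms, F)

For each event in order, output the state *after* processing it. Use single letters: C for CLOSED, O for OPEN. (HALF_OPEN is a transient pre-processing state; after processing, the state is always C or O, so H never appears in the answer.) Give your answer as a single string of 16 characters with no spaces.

State after each event:
  event#1 t=0ms outcome=F: state=CLOSED
  event#2 t=1ms outcome=F: state=CLOSED
  event#3 t=4ms outcome=F: state=OPEN
  event#4 t=7ms outcome=F: state=OPEN
  event#5 t=9ms outcome=F: state=OPEN
  event#6 t=13ms outcome=F: state=OPEN
  event#7 t=14ms outcome=S: state=OPEN
  event#8 t=16ms outcome=F: state=OPEN
  event#9 t=18ms outcome=S: state=OPEN
  event#10 t=22ms outcome=S: state=CLOSED
  event#11 t=23ms outcome=S: state=CLOSED
  event#12 t=26ms outcome=S: state=CLOSED
  event#13 t=30ms outcome=S: state=CLOSED
  event#14 t=33ms outcome=F: state=CLOSED
  event#15 t=34ms outcome=S: state=CLOSED
  event#16 t=36ms outcome=F: state=CLOSED

Answer: CCOOOOOOOCCCCCCC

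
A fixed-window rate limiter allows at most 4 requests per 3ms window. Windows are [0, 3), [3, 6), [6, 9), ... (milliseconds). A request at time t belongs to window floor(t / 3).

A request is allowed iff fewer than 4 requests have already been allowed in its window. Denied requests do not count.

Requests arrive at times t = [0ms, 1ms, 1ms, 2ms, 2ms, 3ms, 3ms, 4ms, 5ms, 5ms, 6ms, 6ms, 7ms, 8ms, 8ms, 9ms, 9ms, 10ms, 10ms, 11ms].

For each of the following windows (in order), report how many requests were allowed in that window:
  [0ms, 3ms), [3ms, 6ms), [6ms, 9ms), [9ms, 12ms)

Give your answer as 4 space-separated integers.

Answer: 4 4 4 4

Derivation:
Processing requests:
  req#1 t=0ms (window 0): ALLOW
  req#2 t=1ms (window 0): ALLOW
  req#3 t=1ms (window 0): ALLOW
  req#4 t=2ms (window 0): ALLOW
  req#5 t=2ms (window 0): DENY
  req#6 t=3ms (window 1): ALLOW
  req#7 t=3ms (window 1): ALLOW
  req#8 t=4ms (window 1): ALLOW
  req#9 t=5ms (window 1): ALLOW
  req#10 t=5ms (window 1): DENY
  req#11 t=6ms (window 2): ALLOW
  req#12 t=6ms (window 2): ALLOW
  req#13 t=7ms (window 2): ALLOW
  req#14 t=8ms (window 2): ALLOW
  req#15 t=8ms (window 2): DENY
  req#16 t=9ms (window 3): ALLOW
  req#17 t=9ms (window 3): ALLOW
  req#18 t=10ms (window 3): ALLOW
  req#19 t=10ms (window 3): ALLOW
  req#20 t=11ms (window 3): DENY

Allowed counts by window: 4 4 4 4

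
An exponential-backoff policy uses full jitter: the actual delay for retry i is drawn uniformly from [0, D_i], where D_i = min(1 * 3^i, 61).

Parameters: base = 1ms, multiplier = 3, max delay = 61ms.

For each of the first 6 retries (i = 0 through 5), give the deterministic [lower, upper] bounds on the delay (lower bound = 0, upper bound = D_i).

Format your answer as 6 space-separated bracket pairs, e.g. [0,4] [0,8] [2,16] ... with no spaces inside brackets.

Computing bounds per retry:
  i=0: D_i=min(1*3^0,61)=1, bounds=[0,1]
  i=1: D_i=min(1*3^1,61)=3, bounds=[0,3]
  i=2: D_i=min(1*3^2,61)=9, bounds=[0,9]
  i=3: D_i=min(1*3^3,61)=27, bounds=[0,27]
  i=4: D_i=min(1*3^4,61)=61, bounds=[0,61]
  i=5: D_i=min(1*3^5,61)=61, bounds=[0,61]

Answer: [0,1] [0,3] [0,9] [0,27] [0,61] [0,61]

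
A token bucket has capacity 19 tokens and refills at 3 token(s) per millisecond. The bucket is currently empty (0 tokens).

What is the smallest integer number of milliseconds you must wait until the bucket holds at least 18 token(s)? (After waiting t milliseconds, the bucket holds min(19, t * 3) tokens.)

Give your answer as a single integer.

Need t * 3 >= 18, so t >= 18/3.
Smallest integer t = ceil(18/3) = 6.

Answer: 6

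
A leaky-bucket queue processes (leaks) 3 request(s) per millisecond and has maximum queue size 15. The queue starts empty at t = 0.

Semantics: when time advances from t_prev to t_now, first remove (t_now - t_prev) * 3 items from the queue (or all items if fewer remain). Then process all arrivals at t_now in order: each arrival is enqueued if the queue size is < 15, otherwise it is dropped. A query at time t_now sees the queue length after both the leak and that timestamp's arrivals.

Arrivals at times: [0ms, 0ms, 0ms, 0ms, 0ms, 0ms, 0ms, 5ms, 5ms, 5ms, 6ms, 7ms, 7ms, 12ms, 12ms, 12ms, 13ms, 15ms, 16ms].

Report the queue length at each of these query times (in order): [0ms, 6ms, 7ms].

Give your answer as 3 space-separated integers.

Queue lengths at query times:
  query t=0ms: backlog = 7
  query t=6ms: backlog = 1
  query t=7ms: backlog = 2

Answer: 7 1 2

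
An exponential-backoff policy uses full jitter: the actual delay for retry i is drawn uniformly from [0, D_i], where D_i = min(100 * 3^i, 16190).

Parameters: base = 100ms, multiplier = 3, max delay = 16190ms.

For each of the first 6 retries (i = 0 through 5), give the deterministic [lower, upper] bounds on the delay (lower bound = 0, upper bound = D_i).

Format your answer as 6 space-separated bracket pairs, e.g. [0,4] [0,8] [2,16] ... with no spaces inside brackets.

Answer: [0,100] [0,300] [0,900] [0,2700] [0,8100] [0,16190]

Derivation:
Computing bounds per retry:
  i=0: D_i=min(100*3^0,16190)=100, bounds=[0,100]
  i=1: D_i=min(100*3^1,16190)=300, bounds=[0,300]
  i=2: D_i=min(100*3^2,16190)=900, bounds=[0,900]
  i=3: D_i=min(100*3^3,16190)=2700, bounds=[0,2700]
  i=4: D_i=min(100*3^4,16190)=8100, bounds=[0,8100]
  i=5: D_i=min(100*3^5,16190)=16190, bounds=[0,16190]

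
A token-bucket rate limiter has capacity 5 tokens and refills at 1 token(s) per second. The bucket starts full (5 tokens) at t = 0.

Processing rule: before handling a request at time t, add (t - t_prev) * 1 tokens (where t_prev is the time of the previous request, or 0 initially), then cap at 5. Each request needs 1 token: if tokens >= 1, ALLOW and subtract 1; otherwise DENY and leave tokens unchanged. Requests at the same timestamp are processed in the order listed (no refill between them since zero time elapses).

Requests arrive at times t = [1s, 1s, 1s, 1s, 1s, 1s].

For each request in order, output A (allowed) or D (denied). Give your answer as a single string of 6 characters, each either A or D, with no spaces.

Simulating step by step:
  req#1 t=1s: ALLOW
  req#2 t=1s: ALLOW
  req#3 t=1s: ALLOW
  req#4 t=1s: ALLOW
  req#5 t=1s: ALLOW
  req#6 t=1s: DENY

Answer: AAAAAD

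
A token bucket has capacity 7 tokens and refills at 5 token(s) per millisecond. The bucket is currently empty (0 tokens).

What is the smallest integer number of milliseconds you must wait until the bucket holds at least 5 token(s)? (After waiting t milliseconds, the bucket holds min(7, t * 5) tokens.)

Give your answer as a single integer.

Answer: 1

Derivation:
Need t * 5 >= 5, so t >= 5/5.
Smallest integer t = ceil(5/5) = 1.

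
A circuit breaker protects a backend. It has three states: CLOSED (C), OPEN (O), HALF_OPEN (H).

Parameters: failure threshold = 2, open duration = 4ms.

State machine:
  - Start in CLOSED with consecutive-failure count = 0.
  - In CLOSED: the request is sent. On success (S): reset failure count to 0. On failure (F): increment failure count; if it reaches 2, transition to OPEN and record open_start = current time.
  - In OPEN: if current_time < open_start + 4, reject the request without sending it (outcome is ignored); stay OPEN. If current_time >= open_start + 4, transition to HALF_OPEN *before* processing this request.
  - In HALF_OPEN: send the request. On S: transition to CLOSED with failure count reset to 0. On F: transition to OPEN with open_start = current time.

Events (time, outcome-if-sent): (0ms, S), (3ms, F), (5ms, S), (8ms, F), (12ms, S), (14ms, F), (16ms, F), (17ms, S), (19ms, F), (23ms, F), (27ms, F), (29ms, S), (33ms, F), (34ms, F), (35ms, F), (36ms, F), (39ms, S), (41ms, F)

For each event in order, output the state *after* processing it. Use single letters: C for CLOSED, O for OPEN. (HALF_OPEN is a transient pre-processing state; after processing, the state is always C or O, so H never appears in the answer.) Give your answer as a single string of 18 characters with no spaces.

Answer: CCCCCCOOOOOOOOOOCC

Derivation:
State after each event:
  event#1 t=0ms outcome=S: state=CLOSED
  event#2 t=3ms outcome=F: state=CLOSED
  event#3 t=5ms outcome=S: state=CLOSED
  event#4 t=8ms outcome=F: state=CLOSED
  event#5 t=12ms outcome=S: state=CLOSED
  event#6 t=14ms outcome=F: state=CLOSED
  event#7 t=16ms outcome=F: state=OPEN
  event#8 t=17ms outcome=S: state=OPEN
  event#9 t=19ms outcome=F: state=OPEN
  event#10 t=23ms outcome=F: state=OPEN
  event#11 t=27ms outcome=F: state=OPEN
  event#12 t=29ms outcome=S: state=OPEN
  event#13 t=33ms outcome=F: state=OPEN
  event#14 t=34ms outcome=F: state=OPEN
  event#15 t=35ms outcome=F: state=OPEN
  event#16 t=36ms outcome=F: state=OPEN
  event#17 t=39ms outcome=S: state=CLOSED
  event#18 t=41ms outcome=F: state=CLOSED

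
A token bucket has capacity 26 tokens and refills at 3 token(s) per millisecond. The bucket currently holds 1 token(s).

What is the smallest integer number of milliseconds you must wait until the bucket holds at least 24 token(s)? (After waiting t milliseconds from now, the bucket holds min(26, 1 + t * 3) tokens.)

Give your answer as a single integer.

Need 1 + t * 3 >= 24, so t >= 23/3.
Smallest integer t = ceil(23/3) = 8.

Answer: 8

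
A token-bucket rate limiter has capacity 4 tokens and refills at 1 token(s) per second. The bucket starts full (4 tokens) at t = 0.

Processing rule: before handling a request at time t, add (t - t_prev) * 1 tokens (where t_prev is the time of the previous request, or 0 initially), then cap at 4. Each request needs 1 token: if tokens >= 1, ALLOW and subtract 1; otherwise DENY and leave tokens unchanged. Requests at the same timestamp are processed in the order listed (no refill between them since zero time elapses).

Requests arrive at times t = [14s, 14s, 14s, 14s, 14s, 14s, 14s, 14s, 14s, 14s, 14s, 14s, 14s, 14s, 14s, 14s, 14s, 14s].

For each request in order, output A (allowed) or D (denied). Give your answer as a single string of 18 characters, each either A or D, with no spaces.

Answer: AAAADDDDDDDDDDDDDD

Derivation:
Simulating step by step:
  req#1 t=14s: ALLOW
  req#2 t=14s: ALLOW
  req#3 t=14s: ALLOW
  req#4 t=14s: ALLOW
  req#5 t=14s: DENY
  req#6 t=14s: DENY
  req#7 t=14s: DENY
  req#8 t=14s: DENY
  req#9 t=14s: DENY
  req#10 t=14s: DENY
  req#11 t=14s: DENY
  req#12 t=14s: DENY
  req#13 t=14s: DENY
  req#14 t=14s: DENY
  req#15 t=14s: DENY
  req#16 t=14s: DENY
  req#17 t=14s: DENY
  req#18 t=14s: DENY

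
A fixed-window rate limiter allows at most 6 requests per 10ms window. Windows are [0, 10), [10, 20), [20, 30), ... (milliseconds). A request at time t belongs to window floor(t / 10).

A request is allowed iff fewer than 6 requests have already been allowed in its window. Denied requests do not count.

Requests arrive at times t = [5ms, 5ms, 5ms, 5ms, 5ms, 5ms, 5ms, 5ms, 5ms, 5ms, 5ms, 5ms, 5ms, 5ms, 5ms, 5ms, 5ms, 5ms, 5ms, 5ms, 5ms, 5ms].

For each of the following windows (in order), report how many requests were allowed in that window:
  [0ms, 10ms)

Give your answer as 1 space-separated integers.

Answer: 6

Derivation:
Processing requests:
  req#1 t=5ms (window 0): ALLOW
  req#2 t=5ms (window 0): ALLOW
  req#3 t=5ms (window 0): ALLOW
  req#4 t=5ms (window 0): ALLOW
  req#5 t=5ms (window 0): ALLOW
  req#6 t=5ms (window 0): ALLOW
  req#7 t=5ms (window 0): DENY
  req#8 t=5ms (window 0): DENY
  req#9 t=5ms (window 0): DENY
  req#10 t=5ms (window 0): DENY
  req#11 t=5ms (window 0): DENY
  req#12 t=5ms (window 0): DENY
  req#13 t=5ms (window 0): DENY
  req#14 t=5ms (window 0): DENY
  req#15 t=5ms (window 0): DENY
  req#16 t=5ms (window 0): DENY
  req#17 t=5ms (window 0): DENY
  req#18 t=5ms (window 0): DENY
  req#19 t=5ms (window 0): DENY
  req#20 t=5ms (window 0): DENY
  req#21 t=5ms (window 0): DENY
  req#22 t=5ms (window 0): DENY

Allowed counts by window: 6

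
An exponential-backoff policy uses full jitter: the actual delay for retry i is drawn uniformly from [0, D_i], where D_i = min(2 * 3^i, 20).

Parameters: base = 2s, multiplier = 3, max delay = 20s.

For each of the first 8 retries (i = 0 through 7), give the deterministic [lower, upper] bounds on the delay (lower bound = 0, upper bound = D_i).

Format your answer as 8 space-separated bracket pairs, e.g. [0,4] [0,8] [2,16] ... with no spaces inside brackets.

Answer: [0,2] [0,6] [0,18] [0,20] [0,20] [0,20] [0,20] [0,20]

Derivation:
Computing bounds per retry:
  i=0: D_i=min(2*3^0,20)=2, bounds=[0,2]
  i=1: D_i=min(2*3^1,20)=6, bounds=[0,6]
  i=2: D_i=min(2*3^2,20)=18, bounds=[0,18]
  i=3: D_i=min(2*3^3,20)=20, bounds=[0,20]
  i=4: D_i=min(2*3^4,20)=20, bounds=[0,20]
  i=5: D_i=min(2*3^5,20)=20, bounds=[0,20]
  i=6: D_i=min(2*3^6,20)=20, bounds=[0,20]
  i=7: D_i=min(2*3^7,20)=20, bounds=[0,20]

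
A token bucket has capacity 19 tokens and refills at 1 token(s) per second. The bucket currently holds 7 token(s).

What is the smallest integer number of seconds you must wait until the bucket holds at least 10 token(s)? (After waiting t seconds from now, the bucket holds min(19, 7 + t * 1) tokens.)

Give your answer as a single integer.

Need 7 + t * 1 >= 10, so t >= 3/1.
Smallest integer t = ceil(3/1) = 3.

Answer: 3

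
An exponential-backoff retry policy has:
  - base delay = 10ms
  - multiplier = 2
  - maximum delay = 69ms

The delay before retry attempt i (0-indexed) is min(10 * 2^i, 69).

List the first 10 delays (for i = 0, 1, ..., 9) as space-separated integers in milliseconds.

Computing each delay:
  i=0: min(10*2^0, 69) = 10
  i=1: min(10*2^1, 69) = 20
  i=2: min(10*2^2, 69) = 40
  i=3: min(10*2^3, 69) = 69
  i=4: min(10*2^4, 69) = 69
  i=5: min(10*2^5, 69) = 69
  i=6: min(10*2^6, 69) = 69
  i=7: min(10*2^7, 69) = 69
  i=8: min(10*2^8, 69) = 69
  i=9: min(10*2^9, 69) = 69

Answer: 10 20 40 69 69 69 69 69 69 69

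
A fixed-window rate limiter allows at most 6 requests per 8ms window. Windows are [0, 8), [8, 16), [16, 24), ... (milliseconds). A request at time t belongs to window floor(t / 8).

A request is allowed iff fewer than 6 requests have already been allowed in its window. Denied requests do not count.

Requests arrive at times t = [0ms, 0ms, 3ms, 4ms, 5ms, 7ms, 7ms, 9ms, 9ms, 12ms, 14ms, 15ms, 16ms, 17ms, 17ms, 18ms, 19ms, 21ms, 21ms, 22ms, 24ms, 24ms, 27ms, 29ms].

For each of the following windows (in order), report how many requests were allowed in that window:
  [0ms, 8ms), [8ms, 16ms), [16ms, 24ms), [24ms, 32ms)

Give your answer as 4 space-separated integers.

Processing requests:
  req#1 t=0ms (window 0): ALLOW
  req#2 t=0ms (window 0): ALLOW
  req#3 t=3ms (window 0): ALLOW
  req#4 t=4ms (window 0): ALLOW
  req#5 t=5ms (window 0): ALLOW
  req#6 t=7ms (window 0): ALLOW
  req#7 t=7ms (window 0): DENY
  req#8 t=9ms (window 1): ALLOW
  req#9 t=9ms (window 1): ALLOW
  req#10 t=12ms (window 1): ALLOW
  req#11 t=14ms (window 1): ALLOW
  req#12 t=15ms (window 1): ALLOW
  req#13 t=16ms (window 2): ALLOW
  req#14 t=17ms (window 2): ALLOW
  req#15 t=17ms (window 2): ALLOW
  req#16 t=18ms (window 2): ALLOW
  req#17 t=19ms (window 2): ALLOW
  req#18 t=21ms (window 2): ALLOW
  req#19 t=21ms (window 2): DENY
  req#20 t=22ms (window 2): DENY
  req#21 t=24ms (window 3): ALLOW
  req#22 t=24ms (window 3): ALLOW
  req#23 t=27ms (window 3): ALLOW
  req#24 t=29ms (window 3): ALLOW

Allowed counts by window: 6 5 6 4

Answer: 6 5 6 4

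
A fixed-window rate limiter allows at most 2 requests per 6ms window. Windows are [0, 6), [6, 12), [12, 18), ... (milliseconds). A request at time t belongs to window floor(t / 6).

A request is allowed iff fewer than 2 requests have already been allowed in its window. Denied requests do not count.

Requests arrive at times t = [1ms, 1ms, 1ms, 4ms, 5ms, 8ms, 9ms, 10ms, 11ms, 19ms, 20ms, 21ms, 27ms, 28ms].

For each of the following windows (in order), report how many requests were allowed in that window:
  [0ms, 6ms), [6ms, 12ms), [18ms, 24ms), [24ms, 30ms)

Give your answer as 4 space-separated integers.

Answer: 2 2 2 2

Derivation:
Processing requests:
  req#1 t=1ms (window 0): ALLOW
  req#2 t=1ms (window 0): ALLOW
  req#3 t=1ms (window 0): DENY
  req#4 t=4ms (window 0): DENY
  req#5 t=5ms (window 0): DENY
  req#6 t=8ms (window 1): ALLOW
  req#7 t=9ms (window 1): ALLOW
  req#8 t=10ms (window 1): DENY
  req#9 t=11ms (window 1): DENY
  req#10 t=19ms (window 3): ALLOW
  req#11 t=20ms (window 3): ALLOW
  req#12 t=21ms (window 3): DENY
  req#13 t=27ms (window 4): ALLOW
  req#14 t=28ms (window 4): ALLOW

Allowed counts by window: 2 2 2 2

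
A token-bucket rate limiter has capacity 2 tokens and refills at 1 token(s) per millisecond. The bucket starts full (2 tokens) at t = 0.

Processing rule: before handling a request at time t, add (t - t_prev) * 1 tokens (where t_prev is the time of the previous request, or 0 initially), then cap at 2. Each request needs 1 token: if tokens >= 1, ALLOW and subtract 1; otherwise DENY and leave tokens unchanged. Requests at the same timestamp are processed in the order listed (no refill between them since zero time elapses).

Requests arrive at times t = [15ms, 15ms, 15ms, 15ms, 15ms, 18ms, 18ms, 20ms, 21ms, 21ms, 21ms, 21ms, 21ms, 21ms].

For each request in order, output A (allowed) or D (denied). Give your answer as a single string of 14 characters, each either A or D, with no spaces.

Simulating step by step:
  req#1 t=15ms: ALLOW
  req#2 t=15ms: ALLOW
  req#3 t=15ms: DENY
  req#4 t=15ms: DENY
  req#5 t=15ms: DENY
  req#6 t=18ms: ALLOW
  req#7 t=18ms: ALLOW
  req#8 t=20ms: ALLOW
  req#9 t=21ms: ALLOW
  req#10 t=21ms: ALLOW
  req#11 t=21ms: DENY
  req#12 t=21ms: DENY
  req#13 t=21ms: DENY
  req#14 t=21ms: DENY

Answer: AADDDAAAAADDDD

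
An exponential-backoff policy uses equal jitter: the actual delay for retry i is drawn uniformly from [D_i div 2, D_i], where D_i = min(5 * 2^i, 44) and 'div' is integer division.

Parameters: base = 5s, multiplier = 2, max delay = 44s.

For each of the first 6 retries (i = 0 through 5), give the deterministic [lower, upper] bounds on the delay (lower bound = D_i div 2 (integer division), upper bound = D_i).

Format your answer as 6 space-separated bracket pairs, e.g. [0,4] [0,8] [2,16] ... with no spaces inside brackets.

Computing bounds per retry:
  i=0: D_i=min(5*2^0,44)=5, bounds=[2,5]
  i=1: D_i=min(5*2^1,44)=10, bounds=[5,10]
  i=2: D_i=min(5*2^2,44)=20, bounds=[10,20]
  i=3: D_i=min(5*2^3,44)=40, bounds=[20,40]
  i=4: D_i=min(5*2^4,44)=44, bounds=[22,44]
  i=5: D_i=min(5*2^5,44)=44, bounds=[22,44]

Answer: [2,5] [5,10] [10,20] [20,40] [22,44] [22,44]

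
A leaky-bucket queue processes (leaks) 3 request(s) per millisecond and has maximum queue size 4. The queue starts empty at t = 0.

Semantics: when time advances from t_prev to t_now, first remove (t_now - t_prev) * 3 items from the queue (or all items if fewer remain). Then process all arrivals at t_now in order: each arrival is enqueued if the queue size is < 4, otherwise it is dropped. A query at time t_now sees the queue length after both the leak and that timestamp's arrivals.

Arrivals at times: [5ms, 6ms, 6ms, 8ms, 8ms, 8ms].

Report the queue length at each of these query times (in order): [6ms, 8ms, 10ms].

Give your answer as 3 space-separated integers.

Answer: 2 3 0

Derivation:
Queue lengths at query times:
  query t=6ms: backlog = 2
  query t=8ms: backlog = 3
  query t=10ms: backlog = 0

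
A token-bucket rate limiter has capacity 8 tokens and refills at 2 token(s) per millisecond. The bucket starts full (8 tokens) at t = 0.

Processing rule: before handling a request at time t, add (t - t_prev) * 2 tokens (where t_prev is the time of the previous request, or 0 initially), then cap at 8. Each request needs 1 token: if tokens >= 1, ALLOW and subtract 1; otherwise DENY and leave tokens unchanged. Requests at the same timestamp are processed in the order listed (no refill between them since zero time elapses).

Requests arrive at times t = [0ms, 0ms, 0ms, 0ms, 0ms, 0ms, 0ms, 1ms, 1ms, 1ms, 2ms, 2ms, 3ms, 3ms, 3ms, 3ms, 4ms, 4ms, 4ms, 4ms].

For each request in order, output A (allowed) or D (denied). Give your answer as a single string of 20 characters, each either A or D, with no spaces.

Simulating step by step:
  req#1 t=0ms: ALLOW
  req#2 t=0ms: ALLOW
  req#3 t=0ms: ALLOW
  req#4 t=0ms: ALLOW
  req#5 t=0ms: ALLOW
  req#6 t=0ms: ALLOW
  req#7 t=0ms: ALLOW
  req#8 t=1ms: ALLOW
  req#9 t=1ms: ALLOW
  req#10 t=1ms: ALLOW
  req#11 t=2ms: ALLOW
  req#12 t=2ms: ALLOW
  req#13 t=3ms: ALLOW
  req#14 t=3ms: ALLOW
  req#15 t=3ms: DENY
  req#16 t=3ms: DENY
  req#17 t=4ms: ALLOW
  req#18 t=4ms: ALLOW
  req#19 t=4ms: DENY
  req#20 t=4ms: DENY

Answer: AAAAAAAAAAAAAADDAADD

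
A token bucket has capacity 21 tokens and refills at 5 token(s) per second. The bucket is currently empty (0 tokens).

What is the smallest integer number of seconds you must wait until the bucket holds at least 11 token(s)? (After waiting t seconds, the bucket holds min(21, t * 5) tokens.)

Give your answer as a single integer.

Need t * 5 >= 11, so t >= 11/5.
Smallest integer t = ceil(11/5) = 3.

Answer: 3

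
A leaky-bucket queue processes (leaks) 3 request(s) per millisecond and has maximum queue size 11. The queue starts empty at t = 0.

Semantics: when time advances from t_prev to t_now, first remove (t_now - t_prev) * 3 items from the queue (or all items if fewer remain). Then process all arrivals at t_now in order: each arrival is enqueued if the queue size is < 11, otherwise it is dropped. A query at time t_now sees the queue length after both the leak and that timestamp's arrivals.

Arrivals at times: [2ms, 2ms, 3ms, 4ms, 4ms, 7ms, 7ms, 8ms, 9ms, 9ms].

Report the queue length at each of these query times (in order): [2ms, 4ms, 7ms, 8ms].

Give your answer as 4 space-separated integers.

Answer: 2 2 2 1

Derivation:
Queue lengths at query times:
  query t=2ms: backlog = 2
  query t=4ms: backlog = 2
  query t=7ms: backlog = 2
  query t=8ms: backlog = 1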